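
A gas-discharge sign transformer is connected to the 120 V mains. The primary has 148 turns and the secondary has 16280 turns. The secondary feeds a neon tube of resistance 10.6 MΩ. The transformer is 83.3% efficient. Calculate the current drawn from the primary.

V_s = 120 × 16280/148 = 13200 V.
I_s = V_s/R = 13200/(1.06×10^7) = 0.0012453 A.
P_out = V_s I_s = 13200 × 0.0012453 = 16.438 W.
P_in = P_out/η = 16.438/0.833 = 19.733 W.
I_p = P_in/V_p = 19.733/120 = 0.164 A.

I_p ≈ 0.164 A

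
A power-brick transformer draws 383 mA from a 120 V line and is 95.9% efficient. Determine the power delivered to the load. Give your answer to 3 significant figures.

P_out ≈ 44.1 W

P_in = V_p I_p = 120 × 0.383 = 45.960 W.
P_out = η P_in = 0.959 × 45.960 = 44.1 W.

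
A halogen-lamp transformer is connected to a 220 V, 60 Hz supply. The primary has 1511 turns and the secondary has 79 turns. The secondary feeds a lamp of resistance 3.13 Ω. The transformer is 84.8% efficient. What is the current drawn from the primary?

I_p ≈ 0.227 A

V_s = 220 × 79/1511 = 11.502 V.
I_s = V_s/R = 11.502/3.13 = 3.6749 A.
P_out = V_s I_s = 11.502 × 3.6749 = 42.269 W.
P_in = P_out/η = 42.269/0.848 = 49.846 W.
I_p = P_in/V_p = 49.846/220 = 0.227 A.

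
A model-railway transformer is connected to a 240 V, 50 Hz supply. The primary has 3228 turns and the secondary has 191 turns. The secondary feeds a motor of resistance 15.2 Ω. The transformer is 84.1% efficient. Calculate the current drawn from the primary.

I_p ≈ 0.0657 A

V_s = 240 × 191/3228 = 14.201 V.
I_s = V_s/R = 14.201/15.2 = 0.93426 A.
P_out = V_s I_s = 14.201 × 0.93426 = 13.267 W.
P_in = P_out/η = 13.267/0.841 = 15.775 W.
I_p = P_in/V_p = 15.775/240 = 0.0657 A.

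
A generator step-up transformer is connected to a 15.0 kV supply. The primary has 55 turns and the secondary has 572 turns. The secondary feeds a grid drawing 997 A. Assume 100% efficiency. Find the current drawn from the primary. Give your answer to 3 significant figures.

I_p ≈ 10400 A

For an ideal transformer I_p N_p = I_s N_s, so I_p = 997 × 572/55 = 10400 A.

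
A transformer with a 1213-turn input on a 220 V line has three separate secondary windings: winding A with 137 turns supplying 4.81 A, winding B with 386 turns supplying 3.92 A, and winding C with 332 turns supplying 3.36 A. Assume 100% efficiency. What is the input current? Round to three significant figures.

V_A = 220 × 137/1213 = 24.847 V; V_B = 220 × 386/1213 = 70.008 V; V_C = 220 × 332/1213 = 60.214 V.
P_out = V_A I_A + V_B I_B + V_C I_C = 24.847×4.81 + 70.008×3.92 + 60.214×3.36 = 119.52 + 274.43 + 202.32 = 596.27 W.
Ideal ⇒ P_in = P_out, so I_in = P_out/V_in = 596.27/220 = 2.71 A.

I_in ≈ 2.71 A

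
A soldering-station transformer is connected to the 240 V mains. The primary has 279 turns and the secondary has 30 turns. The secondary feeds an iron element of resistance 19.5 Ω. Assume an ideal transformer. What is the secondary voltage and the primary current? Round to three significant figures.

V_s ≈ 25.8 V, I_p ≈ 0.142 A

V_s = V_p × N_s/N_p = 240 × 30/279 = 25.806 V.
I_s = V_s/R = 25.806/19.5 = 1.3234 A.
I_p = I_s × N_s/N_p = 1.3234 × 30/279 = 0.142 A.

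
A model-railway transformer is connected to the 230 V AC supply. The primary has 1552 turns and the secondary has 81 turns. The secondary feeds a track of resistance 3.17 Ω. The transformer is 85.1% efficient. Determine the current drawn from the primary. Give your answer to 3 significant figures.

V_s = 230 × 81/1552 = 12.004 V.
I_s = V_s/R = 12.004/3.17 = 3.7867 A.
P_out = V_s I_s = 12.004 × 3.7867 = 45.455 W.
P_in = P_out/η = 45.455/0.851 = 53.414 W.
I_p = P_in/V_p = 53.414/230 = 0.232 A.

I_p ≈ 0.232 A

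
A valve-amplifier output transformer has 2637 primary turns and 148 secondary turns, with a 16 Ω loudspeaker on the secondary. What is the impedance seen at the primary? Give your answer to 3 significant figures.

Z_p = (N_p/N_s)² × Z_s = (2637/148)² × 16 = 5080 Ω.

Z_p ≈ 5080 Ω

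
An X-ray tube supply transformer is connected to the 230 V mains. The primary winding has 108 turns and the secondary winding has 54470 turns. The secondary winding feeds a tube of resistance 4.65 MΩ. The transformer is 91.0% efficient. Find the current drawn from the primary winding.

V_s = 230 × 54470/108 = 116000 V.
I_s = V_s/R = 116000/(4.65×10^6) = 0.024946 A.
P_out = V_s I_s = 116000 × 0.024946 = 2893.8 W.
P_in = P_out/η = 2893.8/0.910 = 3180.0 W.
I_p = P_in/V_p = 3180.0/230 = 13.8 A.

I_p ≈ 13.8 A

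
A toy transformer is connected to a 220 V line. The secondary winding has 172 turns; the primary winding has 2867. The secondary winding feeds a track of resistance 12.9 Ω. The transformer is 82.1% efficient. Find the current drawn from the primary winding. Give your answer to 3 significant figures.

V_s = 220 × 172/2867 = 13.198 V.
I_s = V_s/R = 13.198/12.9 = 1.0231 A.
P_out = V_s I_s = 13.198 × 1.0231 = 13.504 W.
P_in = P_out/η = 13.504/0.821 = 16.448 W.
I_p = P_in/V_p = 16.448/220 = 0.0748 A.

I_p ≈ 0.0748 A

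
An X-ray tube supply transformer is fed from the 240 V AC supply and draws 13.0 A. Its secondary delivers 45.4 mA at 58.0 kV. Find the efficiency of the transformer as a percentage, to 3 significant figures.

η ≈ 84.4%

P_in = 240 × 13.0 = 3120.00 W.
P_out = 58000 × 0.0454 = 2633.20 W.
η = P_out/P_in = 2633.20/3120.00 = 0.844.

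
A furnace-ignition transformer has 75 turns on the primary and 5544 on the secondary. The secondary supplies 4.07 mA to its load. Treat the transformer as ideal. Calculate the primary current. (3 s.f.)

For an ideal transformer I_p/I_s = N_s/N_p, so I_p = 0.00407 × 5544/75 = 0.301 A.

I_p ≈ 0.301 A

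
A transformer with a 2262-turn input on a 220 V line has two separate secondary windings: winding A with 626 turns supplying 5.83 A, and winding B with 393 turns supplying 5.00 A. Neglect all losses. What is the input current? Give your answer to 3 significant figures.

V_A = 220 × 626/2262 = 60.884 V; V_B = 220 × 393/2262 = 38.223 V.
P_out = V_A I_A + V_B I_B = 60.884×5.83 + 38.223×5.00 = 354.95 + 191.11 = 546.07 W.
Ideal ⇒ P_in = P_out, so I_in = P_out/V_in = 546.07/220 = 2.48 A.

I_in ≈ 2.48 A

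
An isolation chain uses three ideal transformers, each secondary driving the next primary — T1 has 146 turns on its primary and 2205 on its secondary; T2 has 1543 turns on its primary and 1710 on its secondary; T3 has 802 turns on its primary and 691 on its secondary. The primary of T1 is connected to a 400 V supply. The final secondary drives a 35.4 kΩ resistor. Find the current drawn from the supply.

After T1: V = 400.00 × 2205/146 = 6041.1 V.
After T2: V = 6041.1 × 1710/1543 = 6694.9 V.
After T3: V = 6694.9 × 691/802 = 5768.3 V.
I_load = 5768.3/35400 = 0.16295 A, so P_out = 5768.3 × 0.16295 = 939.93 W.
All ideal ⇒ P_in = P_out, so I_supply = 939.93/400 = 2.35 A.

I_supply ≈ 2.35 A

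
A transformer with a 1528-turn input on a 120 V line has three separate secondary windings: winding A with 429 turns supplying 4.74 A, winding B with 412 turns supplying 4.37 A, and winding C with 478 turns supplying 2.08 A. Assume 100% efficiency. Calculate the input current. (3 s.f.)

I_in ≈ 3.16 A

V_A = 120 × 429/1528 = 33.691 V; V_B = 120 × 412/1528 = 32.356 V; V_C = 120 × 478/1528 = 37.539 V.
P_out = V_A I_A + V_B I_B + V_C I_C = 33.691×4.74 + 32.356×4.37 + 37.539×2.08 = 159.70 + 141.40 + 78.082 = 379.17 W.
Ideal ⇒ P_in = P_out, so I_in = P_out/V_in = 379.17/120 = 3.16 A.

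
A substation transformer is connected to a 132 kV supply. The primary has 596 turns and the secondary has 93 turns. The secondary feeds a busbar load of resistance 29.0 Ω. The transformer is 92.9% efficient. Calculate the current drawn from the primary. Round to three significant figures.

I_p ≈ 119 A

V_s = 132000 × 93/596 = 20597 V.
I_s = V_s/R = 20597/29.0 = 710.25 A.
P_out = V_s I_s = 20597 × 710.25 = 1.4629×10^7 W.
P_in = P_out/η = 1.4629×10^7/0.929 = 1.5747×10^7 W.
I_p = P_in/V_p = 1.5747×10^7/132000 = 119 A.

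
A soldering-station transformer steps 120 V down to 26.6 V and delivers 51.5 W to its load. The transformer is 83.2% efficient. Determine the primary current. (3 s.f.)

P_in = P_out/η = 51.5/0.832 = 61.899 W.
I_p = P_in/V_p = 61.899/120 = 0.516 A.

I_p ≈ 0.516 A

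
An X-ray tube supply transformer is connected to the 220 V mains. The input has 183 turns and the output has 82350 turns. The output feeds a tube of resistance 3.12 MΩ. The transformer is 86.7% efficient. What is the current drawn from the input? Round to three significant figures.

I_in ≈ 16.5 A

V_out = 220 × 82350/183 = 99000 V.
I_out = V_out/R = 99000/(3.12×10^6) = 0.031731 A.
P_out = V_out I_out = 99000 × 0.031731 = 3141.3 W.
P_in = P_out/η = 3141.3/0.867 = 3623.2 W.
I_in = P_in/V_in = 3623.2/220 = 16.5 A.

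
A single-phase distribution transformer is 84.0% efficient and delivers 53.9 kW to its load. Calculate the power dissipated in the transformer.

P_in = P_out/η = 53900/0.840 = 64166.7 W.
P_loss = P_in − P_out = 64166.7 − 53900 = 10300 W.

P_loss ≈ 10300 W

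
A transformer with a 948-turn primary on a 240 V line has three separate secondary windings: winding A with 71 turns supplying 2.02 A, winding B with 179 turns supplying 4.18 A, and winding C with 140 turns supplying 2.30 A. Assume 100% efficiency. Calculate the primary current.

V_A = 240 × 71/948 = 17.975 V; V_B = 240 × 179/948 = 45.316 V; V_C = 240 × 140/948 = 35.443 V.
P_out = V_A I_A + V_B I_B + V_C I_C = 17.975×2.02 + 45.316×4.18 + 35.443×2.30 = 36.309 + 189.42 + 81.519 = 307.25 W.
Ideal ⇒ P_in = P_out, so I_p = P_out/V_p = 307.25/240 = 1.28 A.

I_p ≈ 1.28 A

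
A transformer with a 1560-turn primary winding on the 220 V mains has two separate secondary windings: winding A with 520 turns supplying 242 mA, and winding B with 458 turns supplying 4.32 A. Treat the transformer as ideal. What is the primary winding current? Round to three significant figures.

V_A = 220 × 520/1560 = 73.333 V; V_B = 220 × 458/1560 = 64.590 V.
P_out = V_A I_A + V_B I_B = 73.333×0.242 + 64.590×4.32 = 17.747 + 279.03 = 296.77 W.
Ideal ⇒ P_in = P_out, so I_p = P_out/V_p = 296.77/220 = 1.35 A.

I_p ≈ 1.35 A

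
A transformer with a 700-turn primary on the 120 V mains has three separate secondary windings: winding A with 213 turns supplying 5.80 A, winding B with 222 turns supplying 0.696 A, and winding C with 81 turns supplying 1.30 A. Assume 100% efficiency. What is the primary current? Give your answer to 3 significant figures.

I_p ≈ 2.14 A

V_A = 120 × 213/700 = 36.514 V; V_B = 120 × 222/700 = 38.057 V; V_C = 120 × 81/700 = 13.886 V.
P_out = V_A I_A + V_B I_B + V_C I_C = 36.514×5.80 + 38.057×0.696 + 13.886×1.30 = 211.78 + 26.488 + 18.051 = 256.32 W.
Ideal ⇒ P_in = P_out, so I_p = P_out/V_p = 256.32/120 = 2.14 A.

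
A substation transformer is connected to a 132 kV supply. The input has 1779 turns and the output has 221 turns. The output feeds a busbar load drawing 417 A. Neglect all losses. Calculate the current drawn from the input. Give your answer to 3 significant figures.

For an ideal transformer I_in N_in = I_out N_out, so I_in = 417 × 221/1779 = 51.8 A.

I_in ≈ 51.8 A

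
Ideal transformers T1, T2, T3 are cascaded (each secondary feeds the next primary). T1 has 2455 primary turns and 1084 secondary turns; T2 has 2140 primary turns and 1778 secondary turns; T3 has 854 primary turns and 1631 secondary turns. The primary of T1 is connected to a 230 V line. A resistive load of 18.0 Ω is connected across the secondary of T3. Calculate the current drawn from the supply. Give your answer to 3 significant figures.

I_supply ≈ 6.27 A

Secondary of T1: V = 230.00 × 1084/2455 = 101.56 V.
Secondary of T2: V = 101.56 × 1778/2140 = 84.377 V.
Secondary of T3: V = 84.377 × 1631/854 = 161.15 V.
I_load = 161.15/18.0 = 8.9526 A, so P_out = 161.15 × 8.9526 = 1442.7 W.
All ideal ⇒ P_in = P_out, so I_supply = 1442.7/230 = 6.27 A.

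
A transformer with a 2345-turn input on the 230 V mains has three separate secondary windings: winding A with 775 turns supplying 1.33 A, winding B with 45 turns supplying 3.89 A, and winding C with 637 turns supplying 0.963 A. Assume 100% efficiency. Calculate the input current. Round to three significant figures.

V_A = 230 × 775/2345 = 76.013 V; V_B = 230 × 45/2345 = 4.4136 V; V_C = 230 × 637/2345 = 62.478 V.
P_out = V_A I_A + V_B I_B + V_C I_C = 76.013×1.33 + 4.4136×3.89 + 62.478×0.963 = 101.10 + 17.169 + 60.166 = 178.43 W.
Ideal ⇒ P_in = P_out, so I_in = P_out/V_in = 178.43/230 = 0.776 A.

I_in ≈ 0.776 A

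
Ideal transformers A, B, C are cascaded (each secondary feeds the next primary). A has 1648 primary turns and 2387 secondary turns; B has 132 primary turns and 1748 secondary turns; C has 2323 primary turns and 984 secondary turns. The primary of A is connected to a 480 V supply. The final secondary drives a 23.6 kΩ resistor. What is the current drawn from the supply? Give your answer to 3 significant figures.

After A: V = 480.00 × 2387/1648 = 695.24 V.
After B: V = 695.24 × 1748/132 = 9206.7 V.
After C: V = 9206.7 × 984/2323 = 3899.9 V.
I_load = 3899.9/23600 = 0.16525 A, so P_out = 3899.9 × 0.16525 = 644.45 W.
All ideal ⇒ P_in = P_out, so I_supply = 644.45/480 = 1.34 A.

I_supply ≈ 1.34 A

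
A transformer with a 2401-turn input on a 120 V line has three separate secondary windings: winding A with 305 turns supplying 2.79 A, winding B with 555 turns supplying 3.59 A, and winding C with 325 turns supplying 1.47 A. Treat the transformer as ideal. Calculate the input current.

I_in ≈ 1.38 A

V_A = 120 × 305/2401 = 15.244 V; V_B = 120 × 555/2401 = 27.738 V; V_C = 120 × 325/2401 = 16.243 V.
P_out = V_A I_A + V_B I_B + V_C I_C = 15.244×2.79 + 27.738×3.59 + 16.243×1.47 = 42.530 + 99.581 + 23.878 = 165.99 W.
Ideal ⇒ P_in = P_out, so I_in = P_out/V_in = 165.99/120 = 1.38 A.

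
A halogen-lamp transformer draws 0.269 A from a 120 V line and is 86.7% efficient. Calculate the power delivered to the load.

P_in = V_p I_p = 120 × 0.269 = 32.280 W.
P_out = η P_in = 0.867 × 32.280 = 28.0 W.

P_out ≈ 28.0 W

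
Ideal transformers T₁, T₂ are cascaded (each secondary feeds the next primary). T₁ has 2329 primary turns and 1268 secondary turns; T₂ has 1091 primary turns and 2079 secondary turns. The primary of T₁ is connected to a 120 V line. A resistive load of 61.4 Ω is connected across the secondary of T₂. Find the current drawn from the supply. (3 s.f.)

Secondary of T₁: V = 120.00 × 1268/2329 = 65.333 V.
Secondary of T₂: V = 65.333 × 2079/1091 = 124.50 V.
I_load = 124.50/61.4 = 2.0276 A, so P_out = 124.50 × 2.0276 = 252.44 W.
All ideal ⇒ P_in = P_out, so I_supply = 252.44/120 = 2.10 A.

I_supply ≈ 2.10 A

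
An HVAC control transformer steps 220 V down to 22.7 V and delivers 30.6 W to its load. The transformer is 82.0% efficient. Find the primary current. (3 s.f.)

P_in = P_out/η = 30.6/0.820 = 37.317 W.
I_p = P_in/V_p = 37.317/220 = 0.170 A.

I_p ≈ 0.170 A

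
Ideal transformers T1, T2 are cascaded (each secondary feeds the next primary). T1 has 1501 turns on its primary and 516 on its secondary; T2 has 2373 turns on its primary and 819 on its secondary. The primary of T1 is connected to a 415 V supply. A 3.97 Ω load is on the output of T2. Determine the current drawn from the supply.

After T1: V = 415.00 × 516/1501 = 142.66 V.
After T2: V = 142.66 × 819/2373 = 49.238 V.
I_load = 49.238/3.97 = 12.403 A, so P_out = 49.238 × 12.403 = 610.68 W.
All ideal ⇒ P_in = P_out, so I_supply = 610.68/415 = 1.47 A.

I_supply ≈ 1.47 A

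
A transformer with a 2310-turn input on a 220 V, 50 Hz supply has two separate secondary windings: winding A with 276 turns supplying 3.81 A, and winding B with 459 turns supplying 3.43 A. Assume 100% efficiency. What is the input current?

I_in ≈ 1.14 A

V_A = 220 × 276/2310 = 26.286 V; V_B = 220 × 459/2310 = 43.714 V.
P_out = V_A I_A + V_B I_B = 26.286×3.81 + 43.714×3.43 = 100.15 + 149.94 = 250.09 W.
Ideal ⇒ P_in = P_out, so I_in = P_out/V_in = 250.09/220 = 1.14 A.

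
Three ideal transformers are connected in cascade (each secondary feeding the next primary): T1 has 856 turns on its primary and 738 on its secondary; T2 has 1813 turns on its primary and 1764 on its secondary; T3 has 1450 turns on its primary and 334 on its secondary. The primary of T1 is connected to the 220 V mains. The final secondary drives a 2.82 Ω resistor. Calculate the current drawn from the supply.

I_supply ≈ 2.91 A

After T1: V = 220.00 × 738/856 = 189.67 V.
After T2: V = 189.67 × 1764/1813 = 184.55 V.
After T3: V = 184.55 × 334/1450 = 42.509 V.
I_load = 42.509/2.82 = 15.074 A, so P_out = 42.509 × 15.074 = 640.80 W.
All ideal ⇒ P_in = P_out, so I_supply = 640.80/220 = 2.91 A.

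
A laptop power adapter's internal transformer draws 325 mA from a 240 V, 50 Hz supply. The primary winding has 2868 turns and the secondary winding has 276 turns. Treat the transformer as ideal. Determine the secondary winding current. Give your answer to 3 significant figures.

I_s ≈ 3.38 A

I_s/I_p = N_p/N_s, so I_s = 0.325 × 2868/276 = 3.38 A.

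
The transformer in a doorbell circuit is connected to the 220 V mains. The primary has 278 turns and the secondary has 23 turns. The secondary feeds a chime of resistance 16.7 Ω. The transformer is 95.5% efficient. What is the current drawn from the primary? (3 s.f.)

I_p ≈ 0.0944 A

V_s = 220 × 23/278 = 18.201 V.
I_s = V_s/R = 18.201/16.7 = 1.0899 A.
P_out = V_s I_s = 18.201 × 1.0899 = 19.838 W.
P_in = P_out/η = 19.838/0.955 = 20.773 W.
I_p = P_in/V_p = 20.773/220 = 0.0944 A.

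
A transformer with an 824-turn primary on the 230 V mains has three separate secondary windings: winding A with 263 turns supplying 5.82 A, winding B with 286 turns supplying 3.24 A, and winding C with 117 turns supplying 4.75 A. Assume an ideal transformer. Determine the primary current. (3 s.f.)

V_A = 230 × 263/824 = 73.410 V; V_B = 230 × 286/824 = 79.830 V; V_C = 230 × 117/824 = 32.658 V.
P_out = V_A I_A + V_B I_B + V_C I_C = 73.410×5.82 + 79.830×3.24 + 32.658×4.75 = 427.25 + 258.65 + 155.12 = 841.02 W.
Ideal ⇒ P_in = P_out, so I_p = P_out/V_p = 841.02/230 = 3.66 A.

I_p ≈ 3.66 A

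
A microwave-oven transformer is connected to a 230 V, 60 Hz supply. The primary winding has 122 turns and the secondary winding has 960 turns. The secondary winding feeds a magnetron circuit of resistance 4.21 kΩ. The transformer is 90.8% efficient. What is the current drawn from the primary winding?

I_p ≈ 3.73 A

V_s = 230 × 960/122 = 1809.8 V.
I_s = V_s/R = 1809.8/4210 = 0.42989 A.
P_out = V_s I_s = 1809.8 × 0.42989 = 778.03 W.
P_in = P_out/η = 778.03/0.908 = 856.86 W.
I_p = P_in/V_p = 856.86/230 = 3.73 A.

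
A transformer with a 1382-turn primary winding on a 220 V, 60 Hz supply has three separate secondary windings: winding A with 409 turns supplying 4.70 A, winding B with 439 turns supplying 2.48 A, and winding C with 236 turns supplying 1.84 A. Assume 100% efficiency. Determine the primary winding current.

V_A = 220 × 409/1382 = 65.109 V; V_B = 220 × 439/1382 = 69.884 V; V_C = 220 × 236/1382 = 37.569 V.
P_out = V_A I_A + V_B I_B + V_C I_C = 65.109×4.70 + 69.884×2.48 + 37.569×1.84 = 306.01 + 173.31 + 69.126 = 548.45 W.
Ideal ⇒ P_in = P_out, so I_p = P_out/V_p = 548.45/220 = 2.49 A.

I_p ≈ 2.49 A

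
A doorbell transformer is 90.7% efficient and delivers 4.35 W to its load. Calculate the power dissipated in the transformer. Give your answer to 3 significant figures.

P_in = P_out/η = 4.35/0.907 = 4.79603 W.
P_loss = P_in − P_out = 4.79603 − 4.35 = 0.446 W.

P_loss ≈ 0.446 W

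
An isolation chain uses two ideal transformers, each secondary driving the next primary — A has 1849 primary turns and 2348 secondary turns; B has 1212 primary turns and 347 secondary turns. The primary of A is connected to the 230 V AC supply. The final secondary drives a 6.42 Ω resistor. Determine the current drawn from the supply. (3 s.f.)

I_supply ≈ 4.74 A

Secondary of A: V = 230.00 × 2348/1849 = 292.07 V.
Secondary of B: V = 292.07 × 347/1212 = 83.621 V.
I_load = 83.621/6.42 = 13.025 A, so P_out = 83.621 × 13.025 = 1089.2 W.
All ideal ⇒ P_in = P_out, so I_supply = 1089.2/230 = 4.74 A.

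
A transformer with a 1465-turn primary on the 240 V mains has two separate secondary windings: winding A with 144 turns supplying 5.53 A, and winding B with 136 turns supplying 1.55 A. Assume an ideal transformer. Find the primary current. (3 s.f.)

I_p ≈ 0.687 A

V_A = 240 × 144/1465 = 23.590 V; V_B = 240 × 136/1465 = 22.280 V.
P_out = V_A I_A + V_B I_B = 23.590×5.53 + 22.280×1.55 = 130.46 + 34.534 = 164.99 W.
Ideal ⇒ P_in = P_out, so I_p = P_out/V_p = 164.99/240 = 0.687 A.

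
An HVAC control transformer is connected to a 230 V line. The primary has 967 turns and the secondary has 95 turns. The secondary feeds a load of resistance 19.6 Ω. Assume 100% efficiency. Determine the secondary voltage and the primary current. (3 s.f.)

V_s = V_p × N_s/N_p = 230 × 95/967 = 22.596 V.
I_s = V_s/R = 22.596/19.6 = 1.1528 A.
I_p = I_s × N_s/N_p = 1.1528 × 95/967 = 0.113 A.

V_s ≈ 22.6 V, I_p ≈ 0.113 A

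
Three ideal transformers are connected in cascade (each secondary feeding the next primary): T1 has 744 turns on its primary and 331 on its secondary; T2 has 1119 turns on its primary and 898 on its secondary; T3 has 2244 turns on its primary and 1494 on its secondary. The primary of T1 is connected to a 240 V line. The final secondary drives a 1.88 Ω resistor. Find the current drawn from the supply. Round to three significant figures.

After T1: V = 240.00 × 331/744 = 106.77 V.
After T2: V = 106.77 × 898/1119 = 85.687 V.
After T3: V = 85.687 × 1494/2244 = 57.048 V.
I_load = 57.048/1.88 = 30.345 A, so P_out = 57.048 × 30.345 = 1731.1 W.
All ideal ⇒ P_in = P_out, so I_supply = 1731.1/240 = 7.21 A.

I_supply ≈ 7.21 A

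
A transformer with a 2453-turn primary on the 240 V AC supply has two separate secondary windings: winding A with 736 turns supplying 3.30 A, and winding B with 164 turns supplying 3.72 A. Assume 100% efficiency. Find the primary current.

V_A = 240 × 736/2453 = 72.010 V; V_B = 240 × 164/2453 = 16.046 V.
P_out = V_A I_A + V_B I_B = 72.010×3.30 + 16.046×3.72 = 237.63 + 59.690 = 297.32 W.
Ideal ⇒ P_in = P_out, so I_p = P_out/V_p = 297.32/240 = 1.24 A.

I_p ≈ 1.24 A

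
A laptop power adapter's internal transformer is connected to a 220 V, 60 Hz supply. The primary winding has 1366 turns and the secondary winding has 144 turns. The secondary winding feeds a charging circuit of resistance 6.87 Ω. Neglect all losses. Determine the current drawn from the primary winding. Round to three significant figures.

I_p ≈ 0.356 A

V_s = V_p × N_s/N_p = 220 × 144/1366 = 23.192 V.
I_s = V_s/R = 23.192/6.87 = 3.3758 A.
For an ideal transformer I_p N_p = I_s N_s, so I_p = 3.3758 × 144/1366 = 0.356 A.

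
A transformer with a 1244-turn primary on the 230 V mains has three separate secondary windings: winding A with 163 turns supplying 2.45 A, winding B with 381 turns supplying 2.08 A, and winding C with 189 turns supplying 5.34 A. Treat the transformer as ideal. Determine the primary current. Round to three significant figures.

I_p ≈ 1.77 A

V_A = 230 × 163/1244 = 30.137 V; V_B = 230 × 381/1244 = 70.442 V; V_C = 230 × 189/1244 = 34.944 V.
P_out = V_A I_A + V_B I_B + V_C I_C = 30.137×2.45 + 70.442×2.08 + 34.944×5.34 = 73.835 + 146.52 + 186.60 = 406.95 W.
Ideal ⇒ P_in = P_out, so I_p = P_out/V_p = 406.95/230 = 1.77 A.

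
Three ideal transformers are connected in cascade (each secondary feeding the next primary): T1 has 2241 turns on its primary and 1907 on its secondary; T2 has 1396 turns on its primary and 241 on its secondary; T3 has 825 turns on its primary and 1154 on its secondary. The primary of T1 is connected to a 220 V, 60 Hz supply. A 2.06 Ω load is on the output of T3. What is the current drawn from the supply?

I_supply ≈ 4.51 A

Secondary of T1: V = 220.00 × 1907/2241 = 187.21 V.
Secondary of T2: V = 187.21 × 241/1396 = 32.319 V.
Secondary of T3: V = 32.319 × 1154/825 = 45.208 V.
I_load = 45.208/2.06 = 21.946 A, so P_out = 45.208 × 21.946 = 992.12 W.
All ideal ⇒ P_in = P_out, so I_supply = 992.12/220 = 4.51 A.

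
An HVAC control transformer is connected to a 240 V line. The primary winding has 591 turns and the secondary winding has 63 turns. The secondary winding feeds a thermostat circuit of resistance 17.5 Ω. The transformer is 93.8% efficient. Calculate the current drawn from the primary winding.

V_s = 240 × 63/591 = 25.584 V.
I_s = V_s/R = 25.584/17.5 = 1.4619 A.
P_out = V_s I_s = 25.584 × 1.4619 = 37.402 W.
P_in = P_out/η = 37.402/0.938 = 39.874 W.
I_p = P_in/V_p = 39.874/240 = 0.166 A.

I_p ≈ 0.166 A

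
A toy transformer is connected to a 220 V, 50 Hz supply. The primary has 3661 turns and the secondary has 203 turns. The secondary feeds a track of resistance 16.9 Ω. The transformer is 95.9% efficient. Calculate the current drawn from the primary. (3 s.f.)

V_s = 220 × 203/3661 = 12.199 V.
I_s = V_s/R = 12.199/16.9 = 0.72183 A.
P_out = V_s I_s = 12.199 × 0.72183 = 8.8054 W.
P_in = P_out/η = 8.8054/0.959 = 9.1819 W.
I_p = P_in/V_p = 9.1819/220 = 0.0417 A.

I_p ≈ 0.0417 A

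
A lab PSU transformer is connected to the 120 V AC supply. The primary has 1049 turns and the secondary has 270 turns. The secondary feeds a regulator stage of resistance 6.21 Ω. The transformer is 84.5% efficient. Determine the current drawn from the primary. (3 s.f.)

I_p ≈ 1.51 A

V_s = 120 × 270/1049 = 30.887 V.
I_s = V_s/R = 30.887/6.21 = 4.9737 A.
P_out = V_s I_s = 30.887 × 4.9737 = 153.62 W.
P_in = P_out/η = 153.62/0.845 = 181.80 W.
I_p = P_in/V_p = 181.80/120 = 1.51 A.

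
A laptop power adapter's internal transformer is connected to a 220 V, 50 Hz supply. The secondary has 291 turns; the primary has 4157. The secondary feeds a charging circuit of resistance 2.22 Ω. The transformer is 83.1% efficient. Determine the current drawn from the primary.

V_s = 220 × 291/4157 = 15.401 V.
I_s = V_s/R = 15.401/2.22 = 6.9372 A.
P_out = V_s I_s = 15.401 × 6.9372 = 106.84 W.
P_in = P_out/η = 106.84/0.831 = 128.56 W.
I_p = P_in/V_p = 128.56/220 = 0.584 A.

I_p ≈ 0.584 A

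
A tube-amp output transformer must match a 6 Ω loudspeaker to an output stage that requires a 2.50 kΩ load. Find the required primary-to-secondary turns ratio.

Z_p/Z_s = (N_p/N_s)², so N_p/N_s = √(2500/6) = √417 = 20.4.

N_p/N_s ≈ 20.4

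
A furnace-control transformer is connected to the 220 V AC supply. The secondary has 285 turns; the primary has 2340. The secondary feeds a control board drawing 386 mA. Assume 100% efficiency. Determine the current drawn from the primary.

I_p ≈ 0.0470 A

For an ideal transformer I_p N_p = I_s N_s, so I_p = 0.386 × 285/2340 = 0.0470 A.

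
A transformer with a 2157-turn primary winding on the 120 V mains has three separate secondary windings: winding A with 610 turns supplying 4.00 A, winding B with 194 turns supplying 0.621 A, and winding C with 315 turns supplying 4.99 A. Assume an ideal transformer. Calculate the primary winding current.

V_A = 120 × 610/2157 = 33.936 V; V_B = 120 × 194/2157 = 10.793 V; V_C = 120 × 315/2157 = 17.524 V.
P_out = V_A I_A + V_B I_B + V_C I_C = 33.936×4.00 + 10.793×0.621 + 17.524×4.99 = 135.74 + 6.7023 + 87.446 = 229.89 W.
Ideal ⇒ P_in = P_out, so I_p = P_out/V_p = 229.89/120 = 1.92 A.

I_p ≈ 1.92 A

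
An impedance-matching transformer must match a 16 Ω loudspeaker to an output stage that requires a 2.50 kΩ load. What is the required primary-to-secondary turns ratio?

N_p/N_s ≈ 12.5

Z_p/Z_s = (N_p/N_s)², so N_p/N_s = √(2500/16) = √156 = 12.5.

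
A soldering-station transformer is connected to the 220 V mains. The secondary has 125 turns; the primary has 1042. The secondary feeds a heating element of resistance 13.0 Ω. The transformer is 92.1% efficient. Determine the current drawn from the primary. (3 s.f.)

I_p ≈ 0.264 A

V_s = 220 × 125/1042 = 26.392 V.
I_s = V_s/R = 26.392/13.0 = 2.0301 A.
P_out = V_s I_s = 26.392 × 2.0301 = 53.578 W.
P_in = P_out/η = 53.578/0.921 = 58.174 W.
I_p = P_in/V_p = 58.174/220 = 0.264 A.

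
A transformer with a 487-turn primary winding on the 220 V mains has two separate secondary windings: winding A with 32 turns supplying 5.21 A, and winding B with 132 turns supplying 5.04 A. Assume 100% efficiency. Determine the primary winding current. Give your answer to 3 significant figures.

V_A = 220 × 32/487 = 14.456 V; V_B = 220 × 132/487 = 59.630 V.
P_out = V_A I_A + V_B I_B = 14.456×5.21 + 59.630×5.04 = 75.315 + 300.54 = 375.85 W.
Ideal ⇒ P_in = P_out, so I_p = P_out/V_p = 375.85/220 = 1.71 A.

I_p ≈ 1.71 A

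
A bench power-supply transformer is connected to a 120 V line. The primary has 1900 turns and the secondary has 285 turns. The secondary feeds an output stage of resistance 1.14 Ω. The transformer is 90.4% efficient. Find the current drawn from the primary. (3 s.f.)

V_s = 120 × 285/1900 = 18.000 V.
I_s = V_s/R = 18.000/1.14 = 15.789 A.
P_out = V_s I_s = 18.000 × 15.789 = 284.21 W.
P_in = P_out/η = 284.21/0.904 = 314.39 W.
I_p = P_in/V_p = 314.39/120 = 2.62 A.

I_p ≈ 2.62 A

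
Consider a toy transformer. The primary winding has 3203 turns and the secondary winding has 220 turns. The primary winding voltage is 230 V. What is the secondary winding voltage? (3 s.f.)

V_s ≈ 15.8 V

V_s/V_p = N_s/N_p, so V_s = 230 × 220/3203 = 15.8 V.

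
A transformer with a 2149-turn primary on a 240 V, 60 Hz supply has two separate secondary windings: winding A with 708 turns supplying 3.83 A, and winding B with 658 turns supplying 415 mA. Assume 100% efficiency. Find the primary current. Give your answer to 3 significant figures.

I_p ≈ 1.39 A

V_A = 240 × 708/2149 = 79.069 V; V_B = 240 × 658/2149 = 73.485 V.
P_out = V_A I_A + V_B I_B = 79.069×3.83 + 73.485×0.415 = 302.84 + 30.496 = 333.33 W.
Ideal ⇒ P_in = P_out, so I_p = P_out/V_p = 333.33/240 = 1.39 A.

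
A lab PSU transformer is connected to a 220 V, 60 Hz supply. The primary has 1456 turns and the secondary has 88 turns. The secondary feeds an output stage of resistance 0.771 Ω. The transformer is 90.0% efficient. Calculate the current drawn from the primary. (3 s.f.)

V_s = 220 × 88/1456 = 13.297 V.
I_s = V_s/R = 13.297/0.771 = 17.246 A.
P_out = V_s I_s = 13.297 × 17.246 = 229.32 W.
P_in = P_out/η = 229.32/0.900 = 254.80 W.
I_p = P_in/V_p = 254.80/220 = 1.16 A.

I_p ≈ 1.16 A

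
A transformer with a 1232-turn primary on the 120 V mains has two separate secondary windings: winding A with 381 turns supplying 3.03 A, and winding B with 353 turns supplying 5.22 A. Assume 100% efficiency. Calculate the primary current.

V_A = 120 × 381/1232 = 37.110 V; V_B = 120 × 353/1232 = 34.383 V.
P_out = V_A I_A + V_B I_B = 37.110×3.03 + 34.383×5.22 = 112.44 + 179.48 = 291.92 W.
Ideal ⇒ P_in = P_out, so I_p = P_out/V_p = 291.92/120 = 2.43 A.

I_p ≈ 2.43 A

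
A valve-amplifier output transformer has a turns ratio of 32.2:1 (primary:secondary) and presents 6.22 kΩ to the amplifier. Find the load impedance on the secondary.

Z_s = Z_p/(N_p/N_s)² = 6220/32.2² = 6.00 Ω.

Z_s ≈ 6.00 Ω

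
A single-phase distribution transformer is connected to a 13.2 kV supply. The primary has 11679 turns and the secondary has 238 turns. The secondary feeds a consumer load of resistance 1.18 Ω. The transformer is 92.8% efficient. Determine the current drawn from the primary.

V_s = 13200 × 238/11679 = 269.00 V.
I_s = V_s/R = 269.00/1.18 = 227.96 A.
P_out = V_s I_s = 269.00 × 227.96 = 61321 W.
P_in = P_out/η = 61321/0.928 = 66079 W.
I_p = P_in/V_p = 66079/13200 = 5.01 A.

I_p ≈ 5.01 A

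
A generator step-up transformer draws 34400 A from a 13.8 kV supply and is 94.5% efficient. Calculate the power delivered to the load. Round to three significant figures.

P_out ≈ 4.49×10^8 W

P_in = V_p I_p = 13800 × 34400 = 4.7472×10^8 W.
P_out = η P_in = 0.945 × 4.7472×10^8 = 4.49×10^8 W.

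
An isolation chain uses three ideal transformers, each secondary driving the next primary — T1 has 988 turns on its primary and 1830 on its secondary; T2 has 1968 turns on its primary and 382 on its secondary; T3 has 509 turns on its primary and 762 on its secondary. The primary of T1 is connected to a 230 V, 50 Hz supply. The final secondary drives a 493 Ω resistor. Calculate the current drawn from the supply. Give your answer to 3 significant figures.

After T1: V = 230.00 × 1830/988 = 426.01 V.
After T2: V = 426.01 × 382/1968 = 82.691 V.
After T3: V = 82.691 × 762/509 = 123.79 V.
I_load = 123.79/493 = 0.25110 A, so P_out = 123.79 × 0.25110 = 31.085 W.
All ideal ⇒ P_in = P_out, so I_supply = 31.085/230 = 0.135 A.

I_supply ≈ 0.135 A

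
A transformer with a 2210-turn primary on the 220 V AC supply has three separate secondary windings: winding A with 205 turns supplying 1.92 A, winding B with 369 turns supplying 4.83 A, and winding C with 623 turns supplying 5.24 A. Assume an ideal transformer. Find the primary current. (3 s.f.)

I_p ≈ 2.46 A

V_A = 220 × 205/2210 = 20.407 V; V_B = 220 × 369/2210 = 36.733 V; V_C = 220 × 623/2210 = 62.018 V.
P_out = V_A I_A + V_B I_B + V_C I_C = 20.407×1.92 + 36.733×4.83 + 62.018×5.24 = 39.182 + 177.42 + 324.97 = 541.58 W.
Ideal ⇒ P_in = P_out, so I_p = P_out/V_p = 541.58/220 = 2.46 A.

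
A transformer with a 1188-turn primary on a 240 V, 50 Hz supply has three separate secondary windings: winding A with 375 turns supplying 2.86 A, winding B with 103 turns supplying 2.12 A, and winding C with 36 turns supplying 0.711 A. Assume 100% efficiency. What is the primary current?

I_p ≈ 1.11 A

V_A = 240 × 375/1188 = 75.758 V; V_B = 240 × 103/1188 = 20.808 V; V_C = 240 × 36/1188 = 7.2727 V.
P_out = V_A I_A + V_B I_B + V_C I_C = 75.758×2.86 + 20.808×2.12 + 7.2727×0.711 = 216.67 + 44.113 + 5.1709 = 265.95 W.
Ideal ⇒ P_in = P_out, so I_p = P_out/V_p = 265.95/240 = 1.11 A.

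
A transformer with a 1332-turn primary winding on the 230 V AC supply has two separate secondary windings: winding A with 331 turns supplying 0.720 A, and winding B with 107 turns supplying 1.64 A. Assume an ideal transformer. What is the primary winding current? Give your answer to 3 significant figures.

I_p ≈ 0.311 A

V_A = 230 × 331/1332 = 57.155 V; V_B = 230 × 107/1332 = 18.476 V.
P_out = V_A I_A + V_B I_B = 57.155×0.720 + 18.476×1.64 = 41.151 + 30.301 = 71.452 W.
Ideal ⇒ P_in = P_out, so I_p = P_out/V_p = 71.452/230 = 0.311 A.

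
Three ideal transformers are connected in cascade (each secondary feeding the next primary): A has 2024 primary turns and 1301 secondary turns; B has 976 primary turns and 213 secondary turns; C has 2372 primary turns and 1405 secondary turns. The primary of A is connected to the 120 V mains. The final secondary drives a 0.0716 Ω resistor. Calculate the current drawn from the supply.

I_supply ≈ 11.6 A

After A: V = 120.00 × 1301/2024 = 77.134 V.
After B: V = 77.134 × 213/976 = 16.834 V.
After C: V = 16.834 × 1405/2372 = 9.9710 V.
I_load = 9.9710/0.0716 = 139.26 A, so P_out = 9.9710 × 139.26 = 1388.6 W.
All ideal ⇒ P_in = P_out, so I_supply = 1388.6/120 = 11.6 A.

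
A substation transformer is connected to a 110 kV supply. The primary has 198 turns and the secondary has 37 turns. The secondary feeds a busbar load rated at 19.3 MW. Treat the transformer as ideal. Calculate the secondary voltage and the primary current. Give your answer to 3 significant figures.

V_s = V_p × N_s/N_p = 110000 × 37/198 = 20556 V.
I_s = P/V_s = 1.93×10^7/20556 = 938.92 A.
I_p = I_s × N_s/N_p = 938.92 × 37/198 = 175 A.

V_s ≈ 20600 V, I_p ≈ 175 A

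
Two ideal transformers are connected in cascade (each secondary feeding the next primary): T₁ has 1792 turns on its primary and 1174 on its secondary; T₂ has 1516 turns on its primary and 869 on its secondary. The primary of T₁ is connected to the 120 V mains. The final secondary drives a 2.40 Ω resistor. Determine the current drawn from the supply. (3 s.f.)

I_supply ≈ 7.05 A

Secondary of T₁: V = 120.00 × 1174/1792 = 78.616 V.
Secondary of T₂: V = 78.616 × 869/1516 = 45.064 V.
I_load = 45.064/2.40 = 18.777 A, so P_out = 45.064 × 18.777 = 846.16 W.
All ideal ⇒ P_in = P_out, so I_supply = 846.16/120 = 7.05 A.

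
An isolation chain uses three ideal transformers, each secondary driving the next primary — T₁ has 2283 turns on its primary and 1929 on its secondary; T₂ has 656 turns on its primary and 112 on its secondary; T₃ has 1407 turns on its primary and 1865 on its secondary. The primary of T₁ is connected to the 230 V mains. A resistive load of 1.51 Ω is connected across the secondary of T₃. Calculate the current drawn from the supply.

After T₁: V = 230.00 × 1929/2283 = 194.34 V.
After T₂: V = 194.34 × 112/656 = 33.179 V.
After T₃: V = 33.179 × 1865/1407 = 43.980 V.
I_load = 43.980/1.51 = 29.126 A, so P_out = 43.980 × 29.126 = 1280.9 W.
All ideal ⇒ P_in = P_out, so I_supply = 1280.9/230 = 5.57 A.

I_supply ≈ 5.57 A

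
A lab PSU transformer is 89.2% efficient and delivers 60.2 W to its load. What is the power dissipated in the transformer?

P_loss ≈ 7.29 W

P_in = P_out/η = 60.2/0.892 = 67.4888 W.
P_loss = P_in − P_out = 67.4888 − 60.2 = 7.29 W.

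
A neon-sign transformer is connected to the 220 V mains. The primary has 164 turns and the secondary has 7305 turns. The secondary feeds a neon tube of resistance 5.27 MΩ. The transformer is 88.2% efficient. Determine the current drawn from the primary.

V_s = 220 × 7305/164 = 9799.4 V.
I_s = V_s/R = 9799.4/(5.27×10^6) = 0.0018595 A.
P_out = V_s I_s = 9799.4 × 0.0018595 = 18.222 W.
P_in = P_out/η = 18.222/0.882 = 20.659 W.
I_p = P_in/V_p = 20.659/220 = 0.0939 A.

I_p ≈ 0.0939 A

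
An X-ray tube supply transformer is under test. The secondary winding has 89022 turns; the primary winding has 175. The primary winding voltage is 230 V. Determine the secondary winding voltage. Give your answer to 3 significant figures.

V_s/V_p = N_s/N_p, so V_s = 230 × 89022/175 = 117000 V.

V_s ≈ 117000 V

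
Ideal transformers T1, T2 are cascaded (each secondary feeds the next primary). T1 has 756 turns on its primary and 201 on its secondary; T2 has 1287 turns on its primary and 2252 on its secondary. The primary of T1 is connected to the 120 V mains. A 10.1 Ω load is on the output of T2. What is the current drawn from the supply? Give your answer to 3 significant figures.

I_supply ≈ 2.57 A

After T1: V = 120.00 × 201/756 = 31.905 V.
After T2: V = 31.905 × 2252/1287 = 55.827 V.
I_load = 55.827/10.1 = 5.5274 A, so P_out = 55.827 × 5.5274 = 308.58 W.
All ideal ⇒ P_in = P_out, so I_supply = 308.58/120 = 2.57 A.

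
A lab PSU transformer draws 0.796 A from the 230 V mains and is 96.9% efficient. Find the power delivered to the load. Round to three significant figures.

P_in = V_p I_p = 230 × 0.796 = 183.08 W.
P_out = η P_in = 0.969 × 183.08 = 177 W.

P_out ≈ 177 W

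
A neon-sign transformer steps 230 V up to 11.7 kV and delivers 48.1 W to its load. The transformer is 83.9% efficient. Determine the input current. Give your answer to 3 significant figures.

P_in = P_out/η = 48.1/0.839 = 57.330 W.
I_in = P_in/V_in = 57.330/230 = 0.249 A.

I_in ≈ 0.249 A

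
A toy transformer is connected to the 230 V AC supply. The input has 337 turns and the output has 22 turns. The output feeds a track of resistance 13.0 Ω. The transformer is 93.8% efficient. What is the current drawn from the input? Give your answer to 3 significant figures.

V_out = 230 × 22/337 = 15.015 V.
I_out = V_out/R = 15.015/13.0 = 1.1550 A.
P_out = V_out I_out = 15.015 × 1.1550 = 17.342 W.
P_in = P_out/η = 17.342/0.938 = 18.488 W.
I_in = P_in/V_in = 18.488/230 = 0.0804 A.

I_in ≈ 0.0804 A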